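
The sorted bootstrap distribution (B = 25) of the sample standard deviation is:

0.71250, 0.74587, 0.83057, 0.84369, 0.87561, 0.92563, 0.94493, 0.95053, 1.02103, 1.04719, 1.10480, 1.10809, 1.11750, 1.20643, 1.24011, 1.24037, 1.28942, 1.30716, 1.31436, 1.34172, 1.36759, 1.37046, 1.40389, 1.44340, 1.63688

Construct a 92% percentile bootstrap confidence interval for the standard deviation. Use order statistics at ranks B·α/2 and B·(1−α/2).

α = 0.08; lower rank = 25 × 0.040 = 1; upper rank = 25 × 0.960 = 24.
The 1st smallest replicate is 0.71250; the 24th is 1.44340.

(0.71250, 1.44340)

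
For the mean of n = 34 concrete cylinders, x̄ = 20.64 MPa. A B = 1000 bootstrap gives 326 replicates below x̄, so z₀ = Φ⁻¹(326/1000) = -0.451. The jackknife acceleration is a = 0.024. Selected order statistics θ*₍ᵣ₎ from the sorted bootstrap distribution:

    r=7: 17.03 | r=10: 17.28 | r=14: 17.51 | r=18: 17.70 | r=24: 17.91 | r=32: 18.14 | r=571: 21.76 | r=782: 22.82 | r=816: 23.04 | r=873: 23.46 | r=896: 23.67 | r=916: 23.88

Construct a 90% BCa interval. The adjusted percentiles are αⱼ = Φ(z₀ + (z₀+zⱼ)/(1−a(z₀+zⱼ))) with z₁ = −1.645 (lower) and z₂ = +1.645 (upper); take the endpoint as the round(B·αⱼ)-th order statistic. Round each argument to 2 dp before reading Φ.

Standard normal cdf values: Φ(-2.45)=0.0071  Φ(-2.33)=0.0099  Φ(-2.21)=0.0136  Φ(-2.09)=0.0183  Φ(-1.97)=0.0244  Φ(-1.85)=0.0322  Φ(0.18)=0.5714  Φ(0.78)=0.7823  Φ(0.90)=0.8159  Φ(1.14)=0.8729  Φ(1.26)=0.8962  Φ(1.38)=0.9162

Lower: z₀ + z₁ = -0.451 + (-1.645) = -2.096; 1 − a(z₀+z₁) = 1 − (0.024)(-2.096) = 1.0503; argument = -0.451 + (-2.096)/1.0503 = -2.4466 → -2.45.
α₁ = Φ(-2.45) = 0.0071; rank = round(1000 × 0.0071) = 7; θ*₍7₎ = 17.03.
Upper: z₀ + z₂ = 1.194; 1 − a(z₀+z₂) = 0.9713; argument = 0.7782 → 0.78; α₂ = 0.7823; rank = 782; θ*₍782₎ = 22.82.

(17.03, 22.82)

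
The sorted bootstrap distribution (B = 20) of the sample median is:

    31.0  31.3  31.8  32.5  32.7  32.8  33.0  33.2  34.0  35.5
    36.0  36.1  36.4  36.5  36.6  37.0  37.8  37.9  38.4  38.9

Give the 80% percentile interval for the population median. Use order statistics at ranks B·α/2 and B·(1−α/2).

(31.3, 37.9)

α = 0.20; lower rank = 20 × 0.100 = 2; upper rank = 20 × 0.900 = 18.
The 2nd smallest replicate is 31.3; the 18th is 37.9.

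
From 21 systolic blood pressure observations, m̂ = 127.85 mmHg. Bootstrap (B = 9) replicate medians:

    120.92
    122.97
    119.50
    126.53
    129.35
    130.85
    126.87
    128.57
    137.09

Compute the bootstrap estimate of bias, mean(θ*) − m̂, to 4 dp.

bias = −0.8889

mean(θ*) = (120.92 + 122.97 + 119.50 + 126.53 + 129.35 + 130.85 + 126.87 + 128.57 + 137.09) / 9 = 126.96111
bias = 126.96111 − 127.85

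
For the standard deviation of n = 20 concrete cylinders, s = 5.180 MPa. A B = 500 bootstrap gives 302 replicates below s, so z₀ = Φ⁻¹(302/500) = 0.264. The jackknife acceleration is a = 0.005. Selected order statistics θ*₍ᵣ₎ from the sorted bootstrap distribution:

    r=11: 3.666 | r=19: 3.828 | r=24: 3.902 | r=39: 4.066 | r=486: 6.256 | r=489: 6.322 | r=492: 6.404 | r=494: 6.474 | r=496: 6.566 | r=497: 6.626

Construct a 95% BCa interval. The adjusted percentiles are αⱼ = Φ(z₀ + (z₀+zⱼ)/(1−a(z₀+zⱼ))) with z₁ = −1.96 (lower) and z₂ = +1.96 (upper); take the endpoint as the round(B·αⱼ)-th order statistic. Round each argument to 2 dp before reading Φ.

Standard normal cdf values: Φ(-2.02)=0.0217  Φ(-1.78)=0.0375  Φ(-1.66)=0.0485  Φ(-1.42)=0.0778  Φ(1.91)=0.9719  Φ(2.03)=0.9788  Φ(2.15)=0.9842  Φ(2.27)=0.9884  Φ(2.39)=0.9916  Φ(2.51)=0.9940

Lower: z₀ + z₁ = 0.264 + (-1.960) = -1.696; 1 − a(z₀+z₁) = 1 − (0.005)(-1.696) = 1.0085; argument = 0.264 + (-1.696)/1.0085 = -1.4177 → -1.42.
α₁ = Φ(-1.42) = 0.0778; rank = round(500 × 0.0778) = 39; θ*₍39₎ = 4.066.
Upper: z₀ + z₂ = 2.224; 1 − a(z₀+z₂) = 0.9889; argument = 2.5130 → 2.51; α₂ = 0.9940; rank = 497; θ*₍497₎ = 6.626.

(4.066, 6.626)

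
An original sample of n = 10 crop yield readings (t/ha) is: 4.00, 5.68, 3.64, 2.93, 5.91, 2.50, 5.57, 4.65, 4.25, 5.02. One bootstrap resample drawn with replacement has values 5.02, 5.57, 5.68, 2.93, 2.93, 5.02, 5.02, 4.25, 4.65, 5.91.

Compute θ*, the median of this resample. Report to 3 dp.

Sorted: 2.93, 2.93, 4.25, 4.65, 5.02, 5.02, 5.02, 5.57, 5.68, 5.91
Median = average of the two middle values = 5.020

θ* = 5.020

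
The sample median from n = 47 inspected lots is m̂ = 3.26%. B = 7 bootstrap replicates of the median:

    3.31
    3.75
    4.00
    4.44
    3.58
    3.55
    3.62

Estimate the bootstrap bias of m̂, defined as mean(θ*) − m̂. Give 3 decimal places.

mean(θ*) = (3.31 + 3.75 + 4.00 + 4.44 + 3.58 + 3.55 + 3.62) / 7 = 3.7500
bias = 3.7500 − 3.26

bias = +0.490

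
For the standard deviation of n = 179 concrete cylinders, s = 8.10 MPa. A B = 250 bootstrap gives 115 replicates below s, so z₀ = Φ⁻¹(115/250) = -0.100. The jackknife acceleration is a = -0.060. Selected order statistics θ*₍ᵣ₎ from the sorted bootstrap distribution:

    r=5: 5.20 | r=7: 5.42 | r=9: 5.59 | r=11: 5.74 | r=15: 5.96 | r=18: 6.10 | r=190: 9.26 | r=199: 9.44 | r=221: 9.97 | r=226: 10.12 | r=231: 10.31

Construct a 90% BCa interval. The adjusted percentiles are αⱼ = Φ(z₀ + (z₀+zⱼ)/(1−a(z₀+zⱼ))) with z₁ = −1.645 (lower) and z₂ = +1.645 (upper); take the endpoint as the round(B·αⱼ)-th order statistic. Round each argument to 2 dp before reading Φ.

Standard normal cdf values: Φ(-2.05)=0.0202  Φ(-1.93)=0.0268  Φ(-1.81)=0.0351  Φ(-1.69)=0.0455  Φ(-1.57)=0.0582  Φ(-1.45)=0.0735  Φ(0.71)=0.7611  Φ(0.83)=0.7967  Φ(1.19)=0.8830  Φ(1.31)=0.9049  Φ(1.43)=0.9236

(5.20, 10.12)

Lower: z₀ + z₁ = -0.100 + (-1.645) = -1.745; 1 − a(z₀+z₁) = 1 − (-0.060)(-1.745) = 0.8953; argument = -0.100 + (-1.745)/0.8953 = -2.0491 → -2.05.
α₁ = Φ(-2.05) = 0.0202; rank = round(250 × 0.0202) = 5; θ*₍5₎ = 5.20.
Upper: z₀ + z₂ = 1.545; 1 − a(z₀+z₂) = 1.0927; argument = 1.3139 → 1.31; α₂ = 0.9049; rank = 226; θ*₍226₎ = 10.12.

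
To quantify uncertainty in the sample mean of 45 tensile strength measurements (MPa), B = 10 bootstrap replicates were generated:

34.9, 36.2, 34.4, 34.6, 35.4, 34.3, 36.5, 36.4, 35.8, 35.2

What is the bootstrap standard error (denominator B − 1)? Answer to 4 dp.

Bootstrap SE is the standard deviation of the 10 replicate means.
Mean of replicates: (34.9 + 36.2 + 34.4 + 34.6 + 35.4 + 34.3 + 36.5 + 36.4 + 35.8 + 35.2) / 10 = 353.70000 / 10 = 35.37000
Sum of squared deviations: (−0.47000)² + (+0.83000)² + (−0.97000)² + (−0.77000)² + (+0.03000)² + (−1.07000)² + (+1.13000)² + (+1.03000)² + (+0.43000)² + (−0.17000)² = 6.14100
Variance = 6.14100 / 9 = 0.68233
SE* = √0.68233

SE* = 0.8260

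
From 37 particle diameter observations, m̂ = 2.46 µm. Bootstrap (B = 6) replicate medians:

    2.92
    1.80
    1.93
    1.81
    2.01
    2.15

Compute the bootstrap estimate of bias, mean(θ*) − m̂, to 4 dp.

bias = −0.3567

mean(θ*) = (2.92 + 1.80 + 1.93 + 1.81 + 2.01 + 2.15) / 6 = 2.10333
bias = 2.10333 − 2.46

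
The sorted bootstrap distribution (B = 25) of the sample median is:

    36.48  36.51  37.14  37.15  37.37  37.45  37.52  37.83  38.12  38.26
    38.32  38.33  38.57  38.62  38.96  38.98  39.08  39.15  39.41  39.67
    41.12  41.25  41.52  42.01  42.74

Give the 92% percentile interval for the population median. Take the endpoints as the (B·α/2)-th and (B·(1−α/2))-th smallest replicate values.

(36.48, 42.01)

α = 0.08; lower rank = 25 × 0.040 = 1; upper rank = 25 × 0.960 = 24.
The 1st smallest replicate is 36.48; the 24th is 42.01.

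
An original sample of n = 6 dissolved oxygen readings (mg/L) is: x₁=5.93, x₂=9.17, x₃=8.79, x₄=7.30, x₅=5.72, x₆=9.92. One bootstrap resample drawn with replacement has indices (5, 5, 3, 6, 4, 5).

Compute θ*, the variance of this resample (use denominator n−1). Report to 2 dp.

Resample values: 5.72, 5.72, 8.79, 9.92, 7.30, 5.72.
Mean = 7.1950; sum of squared deviations = 16.5075
s² = 16.5075 / 5 = 3.3015

θ* = 3.30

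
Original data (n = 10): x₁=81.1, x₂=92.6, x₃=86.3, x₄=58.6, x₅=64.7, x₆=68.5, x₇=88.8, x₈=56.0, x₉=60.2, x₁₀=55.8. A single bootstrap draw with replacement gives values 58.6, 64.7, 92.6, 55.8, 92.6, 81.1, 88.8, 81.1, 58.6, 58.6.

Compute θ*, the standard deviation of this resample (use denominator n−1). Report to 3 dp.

θ* = 15.403

Mean = 73.2500; sum of squared deviations = 2135.3650
s² = 2135.3650 / 9 = 237.2628
s = √237.2628 = 15.403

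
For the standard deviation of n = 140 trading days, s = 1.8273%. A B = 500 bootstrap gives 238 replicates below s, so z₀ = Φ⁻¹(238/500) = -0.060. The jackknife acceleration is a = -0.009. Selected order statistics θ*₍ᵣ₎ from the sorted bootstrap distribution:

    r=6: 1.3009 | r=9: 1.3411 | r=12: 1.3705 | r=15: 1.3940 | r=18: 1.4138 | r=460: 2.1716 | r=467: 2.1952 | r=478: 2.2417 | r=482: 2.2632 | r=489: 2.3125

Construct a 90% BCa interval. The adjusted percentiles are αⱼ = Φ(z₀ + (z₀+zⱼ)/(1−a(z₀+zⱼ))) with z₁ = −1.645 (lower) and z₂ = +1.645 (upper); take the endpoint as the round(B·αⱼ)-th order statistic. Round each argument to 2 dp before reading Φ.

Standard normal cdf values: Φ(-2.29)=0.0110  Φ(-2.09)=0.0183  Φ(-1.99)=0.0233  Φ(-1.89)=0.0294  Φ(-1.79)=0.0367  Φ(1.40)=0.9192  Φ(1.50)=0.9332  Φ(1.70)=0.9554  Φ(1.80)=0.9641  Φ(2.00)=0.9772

Lower: z₀ + z₁ = -0.060 + (-1.645) = -1.705; 1 − a(z₀+z₁) = 1 − (-0.009)(-1.705) = 0.9847; argument = -0.060 + (-1.705)/0.9847 = -1.7916 → -1.79.
α₁ = Φ(-1.79) = 0.0367; rank = round(500 × 0.0367) = 18; θ*₍18₎ = 1.4138.
Upper: z₀ + z₂ = 1.585; 1 − a(z₀+z₂) = 1.0143; argument = 1.5027 → 1.50; α₂ = 0.9332; rank = 467; θ*₍467₎ = 2.1952.

(1.4138, 2.1952)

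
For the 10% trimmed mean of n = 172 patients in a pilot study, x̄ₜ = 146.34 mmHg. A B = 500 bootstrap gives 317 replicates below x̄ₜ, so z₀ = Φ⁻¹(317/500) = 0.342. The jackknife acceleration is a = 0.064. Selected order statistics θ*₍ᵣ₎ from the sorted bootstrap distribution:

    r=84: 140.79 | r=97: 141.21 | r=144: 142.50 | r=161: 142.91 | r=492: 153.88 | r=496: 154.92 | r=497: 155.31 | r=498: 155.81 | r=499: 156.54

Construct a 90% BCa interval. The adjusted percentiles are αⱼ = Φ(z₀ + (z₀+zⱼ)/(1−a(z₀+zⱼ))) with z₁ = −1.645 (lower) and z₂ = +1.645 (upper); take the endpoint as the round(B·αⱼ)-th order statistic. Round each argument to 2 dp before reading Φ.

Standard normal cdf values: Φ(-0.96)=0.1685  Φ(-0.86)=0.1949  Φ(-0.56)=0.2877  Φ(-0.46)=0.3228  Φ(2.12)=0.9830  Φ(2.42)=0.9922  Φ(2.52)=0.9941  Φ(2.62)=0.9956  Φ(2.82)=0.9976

(141.21, 155.81)

Lower: z₀ + z₁ = 0.342 + (-1.645) = -1.303; 1 − a(z₀+z₁) = 1 − (0.064)(-1.303) = 1.0834; argument = 0.342 + (-1.303)/1.0834 = -0.8607 → -0.86.
α₁ = Φ(-0.86) = 0.1949; rank = round(500 × 0.1949) = 97; θ*₍97₎ = 141.21.
Upper: z₀ + z₂ = 1.987; 1 − a(z₀+z₂) = 0.8728; argument = 2.6185 → 2.62; α₂ = 0.9956; rank = 498; θ*₍498₎ = 155.81.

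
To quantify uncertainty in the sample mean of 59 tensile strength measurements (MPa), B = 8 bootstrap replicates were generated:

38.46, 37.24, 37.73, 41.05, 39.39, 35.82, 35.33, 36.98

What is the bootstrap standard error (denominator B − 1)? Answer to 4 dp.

Bootstrap SE is the standard deviation of the 8 replicate means.
Mean of replicates: (38.46 + 37.24 + 37.73 + 41.05 + 39.39 + 35.82 + 35.33 + 36.98) / 8 = 302.00000 / 8 = 37.75000
Sum of squared deviations: (+0.71000)² + (−0.51000)² + (−0.02000)² + (+3.30000)² + (+1.64000)² + (−1.93000)² + (−2.42000)² + (−0.77000)² = 24.51840
Variance = 24.51840 / 7 = 3.50263
SE* = √3.50263

SE* = 1.8715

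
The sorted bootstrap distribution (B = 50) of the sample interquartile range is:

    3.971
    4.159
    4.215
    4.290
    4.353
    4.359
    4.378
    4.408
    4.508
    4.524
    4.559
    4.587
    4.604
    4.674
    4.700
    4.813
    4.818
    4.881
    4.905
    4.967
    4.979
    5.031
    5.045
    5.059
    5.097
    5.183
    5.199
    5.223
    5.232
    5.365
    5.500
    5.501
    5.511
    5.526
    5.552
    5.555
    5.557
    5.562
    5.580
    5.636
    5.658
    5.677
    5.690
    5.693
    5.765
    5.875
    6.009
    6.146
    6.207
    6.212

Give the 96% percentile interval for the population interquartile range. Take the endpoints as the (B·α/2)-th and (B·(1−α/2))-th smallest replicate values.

α = 0.04; lower rank = 50 × 0.020 = 1; upper rank = 50 × 0.980 = 49.
The 1st smallest replicate is 3.971; the 49th is 6.207.

(3.971, 6.207)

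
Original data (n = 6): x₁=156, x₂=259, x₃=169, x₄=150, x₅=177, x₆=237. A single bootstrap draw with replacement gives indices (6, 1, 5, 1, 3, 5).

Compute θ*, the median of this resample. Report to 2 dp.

Resample values: 237, 156, 177, 156, 169, 177.
Sorted: 156, 156, 169, 177, 177, 237
Median = average of the two middle values = 173.00

θ* = 173.00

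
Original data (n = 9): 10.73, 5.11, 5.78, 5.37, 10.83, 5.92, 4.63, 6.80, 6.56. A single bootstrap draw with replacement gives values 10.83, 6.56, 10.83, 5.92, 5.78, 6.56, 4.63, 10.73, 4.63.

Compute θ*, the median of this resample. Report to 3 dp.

Sorted: 4.63, 4.63, 5.78, 5.92, 6.56, 6.56, 10.73, 10.83, 10.83
Median = middle value = 6.560

θ* = 6.560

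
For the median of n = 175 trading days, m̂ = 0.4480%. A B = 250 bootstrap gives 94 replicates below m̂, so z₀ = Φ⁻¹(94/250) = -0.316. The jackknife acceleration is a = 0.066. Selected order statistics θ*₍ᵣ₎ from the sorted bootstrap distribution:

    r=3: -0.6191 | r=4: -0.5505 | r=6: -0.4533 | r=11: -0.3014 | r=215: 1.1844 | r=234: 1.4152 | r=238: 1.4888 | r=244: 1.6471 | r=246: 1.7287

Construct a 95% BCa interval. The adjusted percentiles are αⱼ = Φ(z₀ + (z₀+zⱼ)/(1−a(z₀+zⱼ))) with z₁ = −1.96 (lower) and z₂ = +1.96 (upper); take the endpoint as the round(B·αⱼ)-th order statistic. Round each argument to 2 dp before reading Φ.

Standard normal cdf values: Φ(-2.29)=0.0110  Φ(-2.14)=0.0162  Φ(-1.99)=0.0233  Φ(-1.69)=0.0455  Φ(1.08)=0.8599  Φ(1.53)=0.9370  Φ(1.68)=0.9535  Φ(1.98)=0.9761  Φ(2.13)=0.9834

(-0.6191, 1.4152)

Lower: z₀ + z₁ = -0.316 + (-1.960) = -2.276; 1 − a(z₀+z₁) = 1 − (0.066)(-2.276) = 1.1502; argument = -0.316 + (-2.276)/1.1502 = -2.2948 → -2.29.
α₁ = Φ(-2.29) = 0.0110; rank = round(250 × 0.0110) = 3; θ*₍3₎ = -0.6191.
Upper: z₀ + z₂ = 1.644; 1 − a(z₀+z₂) = 0.8915; argument = 1.5281 → 1.53; α₂ = 0.9370; rank = 234; θ*₍234₎ = 1.4152.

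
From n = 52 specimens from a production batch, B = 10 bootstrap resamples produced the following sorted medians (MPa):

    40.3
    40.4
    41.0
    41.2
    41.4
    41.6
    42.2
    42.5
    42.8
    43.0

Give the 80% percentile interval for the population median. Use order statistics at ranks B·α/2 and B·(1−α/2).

α = 0.20; lower rank = 10 × 0.100 = 1; upper rank = 10 × 0.900 = 9.
The 1st smallest replicate is 40.3; the 9th is 42.8.

(40.3, 42.8)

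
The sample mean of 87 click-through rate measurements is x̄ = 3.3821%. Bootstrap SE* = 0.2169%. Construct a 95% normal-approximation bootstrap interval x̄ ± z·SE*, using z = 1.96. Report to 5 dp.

(2.95698, 3.80722)

Margin = 1.96 × 0.2169 = 0.425124
Interval: 3.3821 ± 0.425124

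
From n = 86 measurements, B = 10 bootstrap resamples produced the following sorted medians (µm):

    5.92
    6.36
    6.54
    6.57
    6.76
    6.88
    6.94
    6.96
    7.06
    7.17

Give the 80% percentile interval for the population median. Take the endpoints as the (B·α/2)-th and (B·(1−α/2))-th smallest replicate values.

(5.92, 7.06)

α = 0.20; lower rank = 10 × 0.100 = 1; upper rank = 10 × 0.900 = 9.
The 1st smallest replicate is 5.92; the 9th is 7.06.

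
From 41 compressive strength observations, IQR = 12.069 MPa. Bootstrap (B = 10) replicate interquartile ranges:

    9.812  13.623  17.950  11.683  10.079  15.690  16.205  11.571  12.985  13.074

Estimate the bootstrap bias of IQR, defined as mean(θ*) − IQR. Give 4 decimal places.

bias = +1.1982

mean(θ*) = (9.812 + 13.623 + 17.950 + 11.683 + 10.079 + 15.690 + 16.205 + 11.571 + 12.985 + 13.074) / 10 = 13.26720
bias = 13.26720 − 12.069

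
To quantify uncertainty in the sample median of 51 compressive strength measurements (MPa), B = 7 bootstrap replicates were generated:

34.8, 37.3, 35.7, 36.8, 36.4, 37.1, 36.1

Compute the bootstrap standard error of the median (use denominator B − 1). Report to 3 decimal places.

SE* = 0.871

Bootstrap SE is the standard deviation of the 7 replicate medians.
Mean of replicates: (34.8 + 37.3 + 35.7 + 36.8 + 36.4 + 37.1 + 36.1) / 7 = 254.2000 / 7 = 36.3143
Sum of squared deviations: (−1.5143)² + (+0.9857)² + (−0.6143)² + (+0.4857)² + (+0.0857)² + (+0.7857)² + (−0.2143)² = 4.5486
Variance = 4.5486 / 6 = 0.7581
SE* = √0.7581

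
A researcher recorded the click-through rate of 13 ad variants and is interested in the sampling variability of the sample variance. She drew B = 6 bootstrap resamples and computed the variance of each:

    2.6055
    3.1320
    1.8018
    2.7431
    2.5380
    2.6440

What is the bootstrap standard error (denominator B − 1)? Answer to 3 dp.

Bootstrap SE is the standard deviation of the 6 replicate variances.
Mean of replicates: (2.6055 + 3.1320 + 1.8018 + 2.7431 + 2.5380 + 2.6440) / 6 = 15.46440 / 6 = 2.57740
Sum of squared deviations: (+0.02810)² + (+0.55460)² + (−0.77560)² + (+0.16570)² + (−0.03940)² + (+0.06660)² = 0.94337
Variance = 0.94337 / 5 = 0.18867
SE* = √0.18867

SE* = 0.434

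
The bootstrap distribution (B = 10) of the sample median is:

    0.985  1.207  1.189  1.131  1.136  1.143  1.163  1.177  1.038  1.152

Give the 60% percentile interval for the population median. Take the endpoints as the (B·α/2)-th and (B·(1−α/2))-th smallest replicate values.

(1.038, 1.177)

Sorted replicates: 0.985, 1.038, 1.131, 1.136, 1.143, 1.152, 1.163, 1.177, 1.189, 1.207
α = 0.40; lower rank = 10 × 0.200 = 2; upper rank = 10 × 0.800 = 8.
The 2nd smallest replicate is 1.038; the 8th is 1.177.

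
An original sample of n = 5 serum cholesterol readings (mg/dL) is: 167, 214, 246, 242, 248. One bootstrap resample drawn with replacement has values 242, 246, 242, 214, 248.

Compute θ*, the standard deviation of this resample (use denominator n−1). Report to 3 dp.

θ* = 13.885

Mean = 238.4000; sum of squared deviations = 771.2000
s² = 771.2000 / 4 = 192.8000
s = √192.8000 = 13.885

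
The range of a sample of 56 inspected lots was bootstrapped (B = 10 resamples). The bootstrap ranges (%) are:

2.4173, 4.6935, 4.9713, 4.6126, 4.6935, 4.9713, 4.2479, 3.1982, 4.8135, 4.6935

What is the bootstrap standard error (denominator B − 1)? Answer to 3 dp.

Bootstrap SE is the standard deviation of the 10 replicate ranges.
Mean of replicates: (2.4173 + 4.6935 + 4.9713 + 4.6126 + 4.6935 + 4.9713 + 4.2479 + 3.1982 + 4.8135 + 4.6935) / 10 = 43.31260 / 10 = 4.33126
Sum of squared deviations: (−1.91396)² + (+0.36224)² + (+0.64004)² + (+0.28134)² + (+0.36224)² + (+0.64004)² + (−0.08336)² + (−1.13306)² + (+0.48224)² + (+0.36224)² = 6.47868
Variance = 6.47868 / 9 = 0.71985
SE* = √0.71985

SE* = 0.848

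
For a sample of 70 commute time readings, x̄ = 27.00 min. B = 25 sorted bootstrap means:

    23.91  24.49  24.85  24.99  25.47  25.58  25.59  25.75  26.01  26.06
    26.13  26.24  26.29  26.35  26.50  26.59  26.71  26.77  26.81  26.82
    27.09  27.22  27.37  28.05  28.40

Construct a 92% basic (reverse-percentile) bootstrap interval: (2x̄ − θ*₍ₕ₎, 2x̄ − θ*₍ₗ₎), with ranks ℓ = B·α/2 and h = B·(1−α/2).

Percentile endpoints at ranks 1 and 24: θ*₍1₎ = 23.91, θ*₍24₎ = 28.05.
Basic interval reflects these around x̄:
  lower = 2 × 27.00 − 28.05 = 25.95
  upper = 2 × 27.00 − 23.91 = 30.09

(25.95, 30.09)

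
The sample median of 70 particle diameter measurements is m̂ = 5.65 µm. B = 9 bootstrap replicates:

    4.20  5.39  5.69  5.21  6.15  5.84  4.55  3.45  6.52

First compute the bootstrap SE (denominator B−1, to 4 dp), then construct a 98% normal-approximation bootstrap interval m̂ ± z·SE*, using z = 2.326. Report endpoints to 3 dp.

Mean of replicates = 5.2222; sum of squared deviations = 7.8114; SE* = √(7.8114/8) = 0.9881
Margin = 2.326 × 0.9881 = 2.2983
Interval: 5.65 ± 2.2983

(3.352, 7.948)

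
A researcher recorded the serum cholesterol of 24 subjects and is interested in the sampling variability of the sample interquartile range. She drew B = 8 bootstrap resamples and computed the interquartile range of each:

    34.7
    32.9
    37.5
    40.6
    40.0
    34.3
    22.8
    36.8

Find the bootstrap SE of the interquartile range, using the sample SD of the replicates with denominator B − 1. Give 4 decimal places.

SE* = 5.6018

Bootstrap SE is the standard deviation of the 8 replicate interquartile ranges.
Mean of replicates: (34.7 + 32.9 + 37.5 + 40.6 + 40.0 + 34.3 + 22.8 + 36.8) / 8 = 279.60000 / 8 = 34.95000
Sum of squared deviations: (−0.25000)² + (−2.05000)² + (+2.55000)² + (+5.65000)² + (+5.05000)² + (−0.65000)² + (−12.15000)² + (+1.85000)² = 219.66000
Variance = 219.66000 / 7 = 31.38000
SE* = √31.38000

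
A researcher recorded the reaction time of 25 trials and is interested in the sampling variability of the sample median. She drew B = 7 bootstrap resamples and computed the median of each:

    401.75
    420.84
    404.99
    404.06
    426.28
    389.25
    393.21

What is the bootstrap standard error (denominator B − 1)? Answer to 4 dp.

Bootstrap SE is the standard deviation of the 7 replicate medians.
Mean of replicates: (401.75 + 420.84 + 404.99 + 404.06 + 426.28 + 389.25 + 393.21) / 7 = 2840.38000 / 7 = 405.76857
Sum of squared deviations: (−4.01857)² + (+15.07143)² + (−0.77857)² + (−1.70857)² + (+20.51143)² + (−16.51857)² + (−12.55857)² = 1098.12189
Variance = 1098.12189 / 6 = 183.02031
SE* = √183.02031

SE* = 13.5285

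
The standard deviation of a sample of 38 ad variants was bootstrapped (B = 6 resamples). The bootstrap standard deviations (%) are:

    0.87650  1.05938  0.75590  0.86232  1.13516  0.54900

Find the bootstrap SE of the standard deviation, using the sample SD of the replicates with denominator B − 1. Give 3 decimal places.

SE* = 0.211

Bootstrap SE is the standard deviation of the 6 replicate standard deviations.
Mean of replicates: (0.87650 + 1.05938 + 0.75590 + 0.86232 + 1.13516 + 0.54900) / 6 = 5.238260 / 6 = 0.873043
Sum of squared deviations: (+0.003457)² + (+0.186337)² + (−0.117143)² + (−0.010723)² + (+0.262117)² + (−0.324043)² = 0.222280
Variance = 0.222280 / 5 = 0.044456
SE* = √0.044456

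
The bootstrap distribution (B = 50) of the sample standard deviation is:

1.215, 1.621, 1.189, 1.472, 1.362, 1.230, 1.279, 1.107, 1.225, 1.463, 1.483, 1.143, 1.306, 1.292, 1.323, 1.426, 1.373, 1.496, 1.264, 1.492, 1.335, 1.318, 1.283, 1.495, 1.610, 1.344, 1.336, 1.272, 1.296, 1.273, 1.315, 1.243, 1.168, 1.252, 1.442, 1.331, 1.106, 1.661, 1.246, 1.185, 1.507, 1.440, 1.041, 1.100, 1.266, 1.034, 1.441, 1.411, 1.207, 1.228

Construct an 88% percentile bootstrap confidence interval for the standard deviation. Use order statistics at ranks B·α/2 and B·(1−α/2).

(1.100, 1.507)

Sorted replicates: 1.034, 1.041, 1.100, 1.106, 1.107, 1.143, 1.168, 1.185, 1.189, 1.207, 1.215, 1.225, 1.228, 1.230, 1.243, 1.246, 1.252, 1.264, 1.266, 1.272, 1.273, 1.279, 1.283, 1.292, 1.296, 1.306, 1.315, 1.318, 1.323, 1.331, 1.335, 1.336, 1.344, 1.362, 1.373, 1.411, 1.426, 1.440, 1.441, 1.442, 1.463, 1.472, 1.483, 1.492, 1.495, 1.496, 1.507, 1.610, 1.621, 1.661
α = 0.12; lower rank = 50 × 0.060 = 3; upper rank = 50 × 0.940 = 47.
The 3rd smallest replicate is 1.100; the 47th is 1.507.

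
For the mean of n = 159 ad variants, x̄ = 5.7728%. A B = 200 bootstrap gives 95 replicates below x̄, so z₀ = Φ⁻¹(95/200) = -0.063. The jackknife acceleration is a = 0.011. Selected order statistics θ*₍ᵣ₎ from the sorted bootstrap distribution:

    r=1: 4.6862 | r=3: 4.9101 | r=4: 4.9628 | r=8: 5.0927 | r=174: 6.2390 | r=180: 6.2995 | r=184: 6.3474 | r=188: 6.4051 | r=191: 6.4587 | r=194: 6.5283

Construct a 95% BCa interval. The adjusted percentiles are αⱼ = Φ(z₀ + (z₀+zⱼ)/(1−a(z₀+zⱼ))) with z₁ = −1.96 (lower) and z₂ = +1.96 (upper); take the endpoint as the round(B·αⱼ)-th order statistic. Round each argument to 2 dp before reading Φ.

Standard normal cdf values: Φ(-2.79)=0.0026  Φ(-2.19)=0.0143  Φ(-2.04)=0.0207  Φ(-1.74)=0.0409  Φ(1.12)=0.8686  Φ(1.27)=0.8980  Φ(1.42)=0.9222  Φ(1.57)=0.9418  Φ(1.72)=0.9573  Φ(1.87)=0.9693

Lower: z₀ + z₁ = -0.063 + (-1.960) = -2.023; 1 − a(z₀+z₁) = 1 − (0.011)(-2.023) = 1.0223; argument = -0.063 + (-2.023)/1.0223 = -2.0420 → -2.04.
α₁ = Φ(-2.04) = 0.0207; rank = round(200 × 0.0207) = 4; θ*₍4₎ = 4.9628.
Upper: z₀ + z₂ = 1.897; 1 − a(z₀+z₂) = 0.9791; argument = 1.8744 → 1.87; α₂ = 0.9693; rank = 194; θ*₍194₎ = 6.5283.

(4.9628, 6.5283)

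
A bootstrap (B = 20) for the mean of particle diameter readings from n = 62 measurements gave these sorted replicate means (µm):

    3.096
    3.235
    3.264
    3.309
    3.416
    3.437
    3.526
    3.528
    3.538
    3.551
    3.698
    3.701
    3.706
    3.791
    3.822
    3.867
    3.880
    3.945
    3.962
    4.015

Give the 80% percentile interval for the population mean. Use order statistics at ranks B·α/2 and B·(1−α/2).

α = 0.20; lower rank = 20 × 0.100 = 2; upper rank = 20 × 0.900 = 18.
The 2nd smallest replicate is 3.235; the 18th is 3.945.

(3.235, 3.945)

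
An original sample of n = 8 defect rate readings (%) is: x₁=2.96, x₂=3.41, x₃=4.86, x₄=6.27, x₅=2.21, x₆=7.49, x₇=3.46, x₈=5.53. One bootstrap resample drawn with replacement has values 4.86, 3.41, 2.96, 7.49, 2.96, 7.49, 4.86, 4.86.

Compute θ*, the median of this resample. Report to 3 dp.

Sorted: 2.96, 2.96, 3.41, 4.86, 4.86, 4.86, 7.49, 7.49
Median = average of the two middle values = 4.860

θ* = 4.860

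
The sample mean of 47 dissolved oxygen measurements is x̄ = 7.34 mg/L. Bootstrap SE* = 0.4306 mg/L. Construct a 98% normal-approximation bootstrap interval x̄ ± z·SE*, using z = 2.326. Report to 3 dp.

Margin = 2.326 × 0.4306 = 1.0016
Interval: 7.34 ± 1.0016

(6.338, 8.342)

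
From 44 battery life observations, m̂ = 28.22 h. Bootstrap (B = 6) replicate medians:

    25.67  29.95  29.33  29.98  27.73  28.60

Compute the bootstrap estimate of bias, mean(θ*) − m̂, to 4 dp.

bias = +0.3233

mean(θ*) = (25.67 + 29.95 + 29.33 + 29.98 + 27.73 + 28.60) / 6 = 28.54333
bias = 28.54333 − 28.22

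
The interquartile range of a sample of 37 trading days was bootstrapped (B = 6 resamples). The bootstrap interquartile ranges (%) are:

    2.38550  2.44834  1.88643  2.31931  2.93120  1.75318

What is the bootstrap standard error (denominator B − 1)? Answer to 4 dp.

Bootstrap SE is the standard deviation of the 6 replicate interquartile ranges.
Mean of replicates: (2.38550 + 2.44834 + 1.88643 + 2.31931 + 2.93120 + 1.75318) / 6 = 13.723960 / 6 = 2.287327
Sum of squared deviations: (+0.098173)² + (+0.161013)² + (−0.400897)² + (+0.031983)² + (+0.643873)² + (−0.534147)² = 0.897190
Variance = 0.897190 / 5 = 0.179438
SE* = √0.179438

SE* = 0.4236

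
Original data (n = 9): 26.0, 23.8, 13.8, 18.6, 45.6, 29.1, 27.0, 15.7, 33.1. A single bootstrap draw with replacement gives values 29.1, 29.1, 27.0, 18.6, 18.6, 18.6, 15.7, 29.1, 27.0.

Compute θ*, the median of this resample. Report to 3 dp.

Sorted: 15.7, 18.6, 18.6, 18.6, 27.0, 27.0, 29.1, 29.1, 29.1
Median = middle value = 27.000

θ* = 27.000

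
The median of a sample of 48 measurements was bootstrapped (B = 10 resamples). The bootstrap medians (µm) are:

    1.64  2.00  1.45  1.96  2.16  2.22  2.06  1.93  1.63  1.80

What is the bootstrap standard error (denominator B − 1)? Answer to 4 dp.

SE* = 0.2496

Bootstrap SE is the standard deviation of the 10 replicate medians.
Mean of replicates: (1.64 + 2.00 + 1.45 + 1.96 + 2.16 + 2.22 + 2.06 + 1.93 + 1.63 + 1.80) / 10 = 18.85000 / 10 = 1.88500
Sum of squared deviations: (−0.24500)² + (+0.11500)² + (−0.43500)² + (+0.07500)² + (+0.27500)² + (+0.33500)² + (+0.17500)² + (+0.04500)² + (−0.25500)² + (−0.08500)² = 0.56085
Variance = 0.56085 / 9 = 0.06232
SE* = √0.06232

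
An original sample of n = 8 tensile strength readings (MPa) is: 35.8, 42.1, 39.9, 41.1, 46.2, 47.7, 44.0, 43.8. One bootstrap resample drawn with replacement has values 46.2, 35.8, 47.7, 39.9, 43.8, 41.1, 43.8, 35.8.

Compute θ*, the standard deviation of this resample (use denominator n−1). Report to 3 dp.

Mean = 41.7625; sum of squared deviations = 138.2588
s² = 138.2588 / 7 = 19.7513
s = √19.7513 = 4.444

θ* = 4.444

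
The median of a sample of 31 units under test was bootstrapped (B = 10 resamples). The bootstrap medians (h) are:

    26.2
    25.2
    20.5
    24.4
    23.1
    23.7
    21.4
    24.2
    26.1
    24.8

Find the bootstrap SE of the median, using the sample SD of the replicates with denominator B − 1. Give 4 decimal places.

SE* = 1.8686

Bootstrap SE is the standard deviation of the 10 replicate medians.
Mean of replicates: (26.2 + 25.2 + 20.5 + 24.4 + 23.1 + 23.7 + 21.4 + 24.2 + 26.1 + 24.8) / 10 = 239.60000 / 10 = 23.96000
Sum of squared deviations: (+2.24000)² + (+1.24000)² + (−3.46000)² + (+0.44000)² + (−0.86000)² + (−0.26000)² + (−2.56000)² + (+0.24000)² + (+2.14000)² + (+0.84000)² = 31.42400
Variance = 31.42400 / 9 = 3.49156
SE* = √3.49156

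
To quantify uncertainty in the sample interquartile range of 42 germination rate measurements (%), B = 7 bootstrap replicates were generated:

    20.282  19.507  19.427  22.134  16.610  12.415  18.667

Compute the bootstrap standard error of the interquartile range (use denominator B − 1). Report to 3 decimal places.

Bootstrap SE is the standard deviation of the 7 replicate interquartile ranges.
Mean of replicates: (20.282 + 19.507 + 19.427 + 22.134 + 16.610 + 12.415 + 18.667) / 7 = 129.0420 / 7 = 18.4346
Sum of squared deviations: (+1.8474)² + (+1.0724)² + (+0.9924)² + (+3.6994)² + (−1.8246)² + (−6.0196)² + (+0.2324)² = 58.8521
Variance = 58.8521 / 6 = 9.8087
SE* = √9.8087

SE* = 3.132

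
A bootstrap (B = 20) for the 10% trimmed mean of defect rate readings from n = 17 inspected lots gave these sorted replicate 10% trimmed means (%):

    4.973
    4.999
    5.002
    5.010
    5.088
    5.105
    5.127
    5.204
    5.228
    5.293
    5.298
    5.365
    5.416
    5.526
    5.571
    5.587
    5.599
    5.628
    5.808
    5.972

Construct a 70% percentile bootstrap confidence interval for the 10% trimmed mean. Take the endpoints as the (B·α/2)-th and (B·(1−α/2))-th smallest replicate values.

(5.002, 5.599)

α = 0.30; lower rank = 20 × 0.150 = 3; upper rank = 20 × 0.850 = 17.
The 3rd smallest replicate is 5.002; the 17th is 5.599.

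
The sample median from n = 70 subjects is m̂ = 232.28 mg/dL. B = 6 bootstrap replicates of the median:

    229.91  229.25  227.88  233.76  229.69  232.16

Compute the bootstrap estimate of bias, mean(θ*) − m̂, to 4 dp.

bias = −1.8383

mean(θ*) = (229.91 + 229.25 + 227.88 + 233.76 + 229.69 + 232.16) / 6 = 230.44167
bias = 230.44167 − 232.28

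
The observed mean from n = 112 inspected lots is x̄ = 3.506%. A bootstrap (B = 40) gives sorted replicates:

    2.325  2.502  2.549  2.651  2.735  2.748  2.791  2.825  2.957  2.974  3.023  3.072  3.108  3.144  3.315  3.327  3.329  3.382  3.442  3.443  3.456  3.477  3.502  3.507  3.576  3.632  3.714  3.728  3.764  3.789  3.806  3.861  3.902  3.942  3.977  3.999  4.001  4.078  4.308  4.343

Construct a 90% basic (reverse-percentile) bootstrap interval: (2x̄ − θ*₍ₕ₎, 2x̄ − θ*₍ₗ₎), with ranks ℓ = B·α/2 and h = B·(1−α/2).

Percentile endpoints at ranks 2 and 38: θ*₍2₎ = 2.502, θ*₍38₎ = 4.078.
Basic interval reflects these around x̄:
  lower = 2 × 3.506 − 4.078 = 2.934
  upper = 2 × 3.506 − 2.502 = 4.510

(2.934, 4.510)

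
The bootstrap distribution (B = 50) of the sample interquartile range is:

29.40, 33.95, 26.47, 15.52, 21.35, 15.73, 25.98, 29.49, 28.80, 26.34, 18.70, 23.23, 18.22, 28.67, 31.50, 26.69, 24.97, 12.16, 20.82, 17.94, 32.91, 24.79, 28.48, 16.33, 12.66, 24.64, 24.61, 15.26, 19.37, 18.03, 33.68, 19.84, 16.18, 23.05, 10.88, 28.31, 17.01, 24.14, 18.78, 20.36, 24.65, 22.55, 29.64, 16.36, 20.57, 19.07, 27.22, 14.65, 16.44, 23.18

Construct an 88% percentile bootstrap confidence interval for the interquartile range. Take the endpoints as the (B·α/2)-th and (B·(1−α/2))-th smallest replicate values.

Sorted replicates: 10.88, 12.16, 12.66, 14.65, 15.26, 15.52, 15.73, 16.18, 16.33, 16.36, 16.44, 17.01, 17.94, 18.03, 18.22, 18.70, 18.78, 19.07, 19.37, 19.84, 20.36, 20.57, 20.82, 21.35, 22.55, 23.05, 23.18, 23.23, 24.14, 24.61, 24.64, 24.65, 24.79, 24.97, 25.98, 26.34, 26.47, 26.69, 27.22, 28.31, 28.48, 28.67, 28.80, 29.40, 29.49, 29.64, 31.50, 32.91, 33.68, 33.95
α = 0.12; lower rank = 50 × 0.060 = 3; upper rank = 50 × 0.940 = 47.
The 3rd smallest replicate is 12.66; the 47th is 31.50.

(12.66, 31.50)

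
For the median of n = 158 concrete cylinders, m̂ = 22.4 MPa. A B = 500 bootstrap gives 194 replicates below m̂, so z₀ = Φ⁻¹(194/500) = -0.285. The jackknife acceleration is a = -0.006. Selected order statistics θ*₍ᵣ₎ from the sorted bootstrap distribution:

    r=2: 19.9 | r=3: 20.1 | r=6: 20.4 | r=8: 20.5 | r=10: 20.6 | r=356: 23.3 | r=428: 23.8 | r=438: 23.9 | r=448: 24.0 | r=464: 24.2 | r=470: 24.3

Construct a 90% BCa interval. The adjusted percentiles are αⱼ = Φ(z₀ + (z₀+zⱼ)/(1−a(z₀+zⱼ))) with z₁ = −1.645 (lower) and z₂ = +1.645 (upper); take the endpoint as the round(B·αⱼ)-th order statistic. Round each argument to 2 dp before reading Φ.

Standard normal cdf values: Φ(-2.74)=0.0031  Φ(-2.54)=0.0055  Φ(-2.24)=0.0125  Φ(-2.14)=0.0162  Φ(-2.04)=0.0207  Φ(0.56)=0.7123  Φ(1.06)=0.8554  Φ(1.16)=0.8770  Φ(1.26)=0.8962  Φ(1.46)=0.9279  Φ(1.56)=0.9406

(20.4, 23.8)

Lower: z₀ + z₁ = -0.285 + (-1.645) = -1.930; 1 − a(z₀+z₁) = 1 − (-0.006)(-1.930) = 0.9884; argument = -0.285 + (-1.930)/0.9884 = -2.2376 → -2.24.
α₁ = Φ(-2.24) = 0.0125; rank = round(500 × 0.0125) = 6; θ*₍6₎ = 20.4.
Upper: z₀ + z₂ = 1.360; 1 − a(z₀+z₂) = 1.0082; argument = 1.0640 → 1.06; α₂ = 0.8554; rank = 428; θ*₍428₎ = 23.8.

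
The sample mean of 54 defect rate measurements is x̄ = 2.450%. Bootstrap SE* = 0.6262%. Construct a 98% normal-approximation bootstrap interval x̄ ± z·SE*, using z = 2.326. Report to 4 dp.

Margin = 2.326 × 0.6262 = 1.45654
Interval: 2.450 ± 1.45654

(0.9935, 3.9065)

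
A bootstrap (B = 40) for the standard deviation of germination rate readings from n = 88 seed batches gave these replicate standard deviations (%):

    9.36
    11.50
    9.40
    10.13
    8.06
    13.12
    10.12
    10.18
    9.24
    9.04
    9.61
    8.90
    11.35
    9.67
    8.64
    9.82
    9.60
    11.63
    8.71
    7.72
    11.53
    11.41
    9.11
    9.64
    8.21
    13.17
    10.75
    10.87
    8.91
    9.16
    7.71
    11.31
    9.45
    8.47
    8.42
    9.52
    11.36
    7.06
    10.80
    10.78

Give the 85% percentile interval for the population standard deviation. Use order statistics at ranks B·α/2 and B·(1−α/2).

Sorted replicates: 7.06, 7.71, 7.72, 8.06, 8.21, 8.42, 8.47, 8.64, 8.71, 8.90, 8.91, 9.04, 9.11, 9.16, 9.24, 9.36, 9.40, 9.45, 9.52, 9.60, 9.61, 9.64, 9.67, 9.82, 10.12, 10.13, 10.18, 10.75, 10.78, 10.80, 10.87, 11.31, 11.35, 11.36, 11.41, 11.50, 11.53, 11.63, 13.12, 13.17
α = 0.15; lower rank = 40 × 0.075 = 3; upper rank = 40 × 0.925 = 37.
The 3rd smallest replicate is 7.72; the 37th is 11.53.

(7.72, 11.53)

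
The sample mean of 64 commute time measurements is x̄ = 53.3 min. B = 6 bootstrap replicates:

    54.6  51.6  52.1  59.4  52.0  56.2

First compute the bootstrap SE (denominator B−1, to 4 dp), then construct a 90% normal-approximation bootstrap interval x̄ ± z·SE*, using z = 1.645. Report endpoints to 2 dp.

(48.25, 58.35)

Mean of replicates = 54.3167; sum of squared deviations = 47.1283; SE* = √(47.1283/5) = 3.0701
Margin = 1.645 × 3.0701 = 5.050
Interval: 53.3 ± 5.050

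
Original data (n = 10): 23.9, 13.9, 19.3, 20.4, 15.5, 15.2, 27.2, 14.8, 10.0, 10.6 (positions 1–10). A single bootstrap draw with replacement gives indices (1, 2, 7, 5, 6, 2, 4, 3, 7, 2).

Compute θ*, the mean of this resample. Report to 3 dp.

θ* = 19.040

Resample values: 23.9, 13.9, 27.2, 15.5, 15.2, 13.9, 20.4, 19.3, 27.2, 13.9.
Mean = (23.9 + 13.9 + 27.2 + 15.5 + 15.2 + 13.9 + 20.4 + 19.3 + 27.2 + 13.9) / 10 = 190.40 / 10 = 19.040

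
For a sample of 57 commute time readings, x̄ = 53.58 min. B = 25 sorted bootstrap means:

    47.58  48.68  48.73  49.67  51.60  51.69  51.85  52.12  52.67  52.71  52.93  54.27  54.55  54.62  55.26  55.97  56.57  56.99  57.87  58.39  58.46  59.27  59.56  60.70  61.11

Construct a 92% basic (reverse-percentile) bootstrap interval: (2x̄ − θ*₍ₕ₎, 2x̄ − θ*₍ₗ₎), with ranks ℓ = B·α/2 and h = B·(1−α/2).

Percentile endpoints at ranks 1 and 24: θ*₍1₎ = 47.58, θ*₍24₎ = 60.70.
Basic interval reflects these around x̄:
  lower = 2 × 53.58 − 60.70 = 46.46
  upper = 2 × 53.58 − 47.58 = 59.58

(46.46, 59.58)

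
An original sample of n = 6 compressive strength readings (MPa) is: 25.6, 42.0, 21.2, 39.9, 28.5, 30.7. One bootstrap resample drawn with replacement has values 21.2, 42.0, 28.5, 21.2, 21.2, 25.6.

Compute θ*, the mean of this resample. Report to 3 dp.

Mean = (21.2 + 42.0 + 28.5 + 21.2 + 21.2 + 25.6) / 6 = 159.70 / 6 = 26.617

θ* = 26.617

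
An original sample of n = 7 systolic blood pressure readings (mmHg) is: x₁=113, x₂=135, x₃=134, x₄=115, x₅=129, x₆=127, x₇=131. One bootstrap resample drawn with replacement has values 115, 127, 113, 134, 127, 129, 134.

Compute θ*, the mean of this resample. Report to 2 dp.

θ* = 125.57

Mean = (115 + 127 + 113 + 134 + 127 + 129 + 134) / 7 = 879.0 / 7 = 125.57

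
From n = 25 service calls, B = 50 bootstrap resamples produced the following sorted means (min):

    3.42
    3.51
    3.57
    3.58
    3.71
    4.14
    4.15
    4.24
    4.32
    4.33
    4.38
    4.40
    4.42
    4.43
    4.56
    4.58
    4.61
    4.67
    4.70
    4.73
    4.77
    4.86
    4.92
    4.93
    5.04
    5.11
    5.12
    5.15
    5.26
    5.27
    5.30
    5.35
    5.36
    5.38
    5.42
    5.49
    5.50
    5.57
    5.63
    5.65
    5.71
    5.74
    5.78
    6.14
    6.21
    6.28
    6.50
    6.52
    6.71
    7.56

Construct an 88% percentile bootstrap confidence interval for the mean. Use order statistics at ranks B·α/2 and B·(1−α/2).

(3.57, 6.50)

α = 0.12; lower rank = 50 × 0.060 = 3; upper rank = 50 × 0.940 = 47.
The 3rd smallest replicate is 3.57; the 47th is 6.50.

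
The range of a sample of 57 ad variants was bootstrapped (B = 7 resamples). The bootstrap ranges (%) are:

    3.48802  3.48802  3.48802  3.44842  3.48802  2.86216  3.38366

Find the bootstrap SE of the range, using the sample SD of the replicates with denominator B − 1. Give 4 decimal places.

Bootstrap SE is the standard deviation of the 7 replicate ranges.
Mean of replicates: (3.48802 + 3.48802 + 3.48802 + 3.44842 + 3.48802 + 2.86216 + 3.38366) / 7 = 23.646320 / 7 = 3.378046
Sum of squared deviations: (+0.109974)² + (+0.109974)² + (+0.109974)² + (+0.070374)² + (+0.109974)² + (−0.515886)² + (+0.005614)² = 0.319500
Variance = 0.319500 / 6 = 0.053250
SE* = √0.053250

SE* = 0.2308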